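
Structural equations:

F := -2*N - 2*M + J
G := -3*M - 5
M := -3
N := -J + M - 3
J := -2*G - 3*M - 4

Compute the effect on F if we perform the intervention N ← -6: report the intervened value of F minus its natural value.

Intervening sets N = -6 and removes its equation (N := -J + M - 3).
G = -3*M - 5  [with M=-3]  = 4
J = -2*G - 3*M - 4  [with G=4, M=-3]  = -3
F = -2*N - 2*M + J  [with N=-6, M=-3, J=-3]  = 15
Without intervention: G = -3*M - 5  [with M=-3]  = 4; J = -2*G - 3*M - 4  [with G=4, M=-3]  = -3; N = -J + M - 3  [with J=-3, M=-3]  = -3; F = -2*N - 2*M + J  [with N=-3, M=-3, J=-3]  = 9.
Change = 15 − 9 = 6.

6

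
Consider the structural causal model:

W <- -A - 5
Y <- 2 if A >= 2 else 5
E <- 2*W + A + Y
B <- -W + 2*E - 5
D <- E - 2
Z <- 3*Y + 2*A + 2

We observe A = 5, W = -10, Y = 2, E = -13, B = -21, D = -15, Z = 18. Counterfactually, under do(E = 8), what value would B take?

21

Intervening sets E = 8 and removes its equation (E <- 2*W + A + Y).
W = -A - 5  [with A=5]  = -10
B = -W + 2*E - 5  [with W=-10, E=8]  = 21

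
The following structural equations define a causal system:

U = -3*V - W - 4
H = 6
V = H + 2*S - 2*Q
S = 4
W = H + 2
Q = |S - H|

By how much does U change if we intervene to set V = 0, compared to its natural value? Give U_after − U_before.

Under do(V=0), the mechanism V = H + 2*S - 2*Q is discarded; V is fixed at 0.
W = H + 2  [with H=6]  = 8
U = -3*V - W - 4  [with V=0, W=8]  = -12
Without intervention: Q = |S - H|  [with S=4, H=6]  = 2; V = H + 2*S - 2*Q  [with H=6, S=4, Q=2]  = 10; W = H + 2  [with H=6]  = 8; U = -3*V - W - 4  [with V=10, W=8]  = -42.
Change = -12 − (-42) = 30.

30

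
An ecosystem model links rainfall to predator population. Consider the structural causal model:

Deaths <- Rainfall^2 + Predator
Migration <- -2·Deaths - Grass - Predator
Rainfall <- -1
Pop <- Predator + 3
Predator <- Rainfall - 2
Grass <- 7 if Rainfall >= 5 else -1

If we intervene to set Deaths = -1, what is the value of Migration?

6

Intervening sets Deaths = -1 and removes its equation (Deaths <- Rainfall^2 + Predator).
Grass = 7 if Rainfall >= 5 else -1  [with Rainfall=-1]  = -1
Predator = Rainfall - 2  [with Rainfall=-1]  = -3
Migration = -2·Deaths - Grass - Predator  [with Deaths=-1, Grass=-1, Predator=-3]  = 6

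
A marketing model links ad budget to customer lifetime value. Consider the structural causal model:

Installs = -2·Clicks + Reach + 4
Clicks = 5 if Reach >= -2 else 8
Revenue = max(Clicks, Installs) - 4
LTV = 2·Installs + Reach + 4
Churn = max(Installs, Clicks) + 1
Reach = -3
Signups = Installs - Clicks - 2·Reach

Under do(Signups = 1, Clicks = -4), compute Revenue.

The joint intervention fixes Signups = 1, Clicks = -4, removing each variable's own equation.
Installs = -2·Clicks + Reach + 4  [with Clicks=-4, Reach=-3]  = 9
Revenue = max(Clicks, Installs) - 4  [with Clicks=-4, Installs=9]  = 5

5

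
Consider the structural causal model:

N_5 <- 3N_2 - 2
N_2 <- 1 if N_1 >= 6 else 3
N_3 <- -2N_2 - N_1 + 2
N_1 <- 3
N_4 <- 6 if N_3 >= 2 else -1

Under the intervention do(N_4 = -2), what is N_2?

3

The intervention breaks the incoming arrows to N_4: N_4 <- 6 if N_3 >= 2 else -1 no longer applies, and N_4 = -2.
Since N_2 is not a descendant of the intervened variable, it is unaffected.
N_2 = 1 if N_1 >= 6 else 3  [with N_1=3]  = 3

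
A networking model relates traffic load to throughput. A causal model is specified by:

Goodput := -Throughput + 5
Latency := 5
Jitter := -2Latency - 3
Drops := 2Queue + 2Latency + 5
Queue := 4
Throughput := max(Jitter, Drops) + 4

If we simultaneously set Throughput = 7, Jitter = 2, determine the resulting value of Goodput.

-2

Setting Throughput = 7, Jitter = 2 by intervention discards those variables' equations.
Goodput = -Throughput + 5  [with Throughput=7]  = -2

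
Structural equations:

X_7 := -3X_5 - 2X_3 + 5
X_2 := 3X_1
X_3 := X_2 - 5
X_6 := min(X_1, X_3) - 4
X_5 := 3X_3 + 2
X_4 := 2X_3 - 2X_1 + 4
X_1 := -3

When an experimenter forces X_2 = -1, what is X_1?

Under do(X_2=-1), the mechanism X_2 := 3X_1 is discarded; X_2 is fixed at -1.
X_1 is not downstream of the intervention, so its value is determined by the original equations.

-3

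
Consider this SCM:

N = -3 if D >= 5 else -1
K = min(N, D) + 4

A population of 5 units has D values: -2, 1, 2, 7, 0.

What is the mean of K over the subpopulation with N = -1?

2.75

Conditioning on N=-1 selects the 4 unit(s) with D ∈ {-2, 1, 2, 0}. Their K values: 2, 3, 3, 3. Mean = 2.75.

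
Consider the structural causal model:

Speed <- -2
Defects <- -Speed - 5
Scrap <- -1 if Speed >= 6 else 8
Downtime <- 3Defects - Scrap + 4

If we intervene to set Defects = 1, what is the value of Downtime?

Under do(Defects=1), the mechanism Defects <- -Speed - 5 is discarded; Defects is fixed at 1.
Scrap = -1 if Speed >= 6 else 8  [with Speed=-2]  = 8
Downtime = 3Defects - Scrap + 4  [with Defects=1, Scrap=8]  = -1

-1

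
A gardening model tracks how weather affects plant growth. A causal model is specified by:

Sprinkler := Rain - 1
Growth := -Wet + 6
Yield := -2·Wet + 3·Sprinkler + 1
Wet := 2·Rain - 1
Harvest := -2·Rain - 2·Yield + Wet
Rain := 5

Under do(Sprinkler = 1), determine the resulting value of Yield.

-14

do(Sprinkler=1) replaces the equation Sprinkler := Rain - 1 with the constant Sprinkler = 1.
Wet = 2·Rain - 1  [with Rain=5]  = 9
Yield = -2·Wet + 3·Sprinkler + 1  [with Wet=9, Sprinkler=1]  = -14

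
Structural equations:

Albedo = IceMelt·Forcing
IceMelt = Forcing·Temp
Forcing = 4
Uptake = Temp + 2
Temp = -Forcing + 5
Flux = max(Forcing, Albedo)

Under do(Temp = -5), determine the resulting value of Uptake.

-3

Under do(Temp=-5), the mechanism Temp = -Forcing + 5 is discarded; Temp is fixed at -5.
Uptake = Temp + 2  [with Temp=-5]  = -3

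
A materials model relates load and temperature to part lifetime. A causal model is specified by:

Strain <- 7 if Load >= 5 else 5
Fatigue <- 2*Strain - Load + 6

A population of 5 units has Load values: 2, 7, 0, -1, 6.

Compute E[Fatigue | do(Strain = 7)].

17.2

Every unit gets Strain=7 under the intervention. Fatigue values become 18, 13, 20, 21, 14; E[Fatigue|do(Strain=7)] = 17.2.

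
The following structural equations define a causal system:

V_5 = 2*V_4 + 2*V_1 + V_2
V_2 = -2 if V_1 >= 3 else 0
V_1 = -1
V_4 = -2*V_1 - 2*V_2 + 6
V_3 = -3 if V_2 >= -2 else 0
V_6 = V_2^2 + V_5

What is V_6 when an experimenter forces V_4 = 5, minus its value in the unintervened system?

-6

Under do(V_4=5), the mechanism V_4 = -2*V_1 - 2*V_2 + 6 is discarded; V_4 is fixed at 5.
V_2 = -2 if V_1 >= 3 else 0  [with V_1=-1]  = 0
V_5 = 2*V_4 + 2*V_1 + V_2  [with V_4=5, V_1=-1, V_2=0]  = 8
V_6 = V_2^2 + V_5  [with V_2=0, V_5=8]  = 8
Without intervention: V_2 = -2 if V_1 >= 3 else 0  [with V_1=-1]  = 0; V_4 = -2*V_1 - 2*V_2 + 6  [with V_1=-1, V_2=0]  = 8; V_5 = 2*V_4 + 2*V_1 + V_2  [with V_4=8, V_1=-1, V_2=0]  = 14; V_6 = V_2^2 + V_5  [with V_2=0, V_5=14]  = 14.
Change = 8 − 14 = -6.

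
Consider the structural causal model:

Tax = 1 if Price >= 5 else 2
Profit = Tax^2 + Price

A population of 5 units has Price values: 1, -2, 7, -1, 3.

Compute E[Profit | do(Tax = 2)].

Under do(Tax=2), Tax's equation is replaced by Tax=2 for every unit. Per-unit Profit: 5, 2, 11, 3, 7. Mean = 5.6.

5.6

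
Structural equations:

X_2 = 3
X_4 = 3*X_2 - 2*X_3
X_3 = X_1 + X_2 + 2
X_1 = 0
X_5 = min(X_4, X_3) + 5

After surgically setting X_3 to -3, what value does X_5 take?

do(X_3=-3) replaces the equation X_3 = X_1 + X_2 + 2 with the constant X_3 = -3.
X_4 = 3*X_2 - 2*X_3  [with X_2=3, X_3=-3]  = 15
X_5 = min(X_4, X_3) + 5  [with X_4=15, X_3=-3]  = 2

2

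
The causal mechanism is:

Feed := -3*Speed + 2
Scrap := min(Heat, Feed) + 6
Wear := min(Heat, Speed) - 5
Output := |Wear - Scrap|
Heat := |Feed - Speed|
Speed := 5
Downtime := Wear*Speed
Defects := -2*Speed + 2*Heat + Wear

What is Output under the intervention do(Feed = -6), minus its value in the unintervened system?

Under do(Feed=-6), the mechanism Feed := -3*Speed + 2 is discarded; Feed is fixed at -6.
Heat = |Feed - Speed|  [with Feed=-6, Speed=5]  = 11
Wear = min(Heat, Speed) - 5  [with Heat=11, Speed=5]  = 0
Scrap = min(Heat, Feed) + 6  [with Heat=11, Feed=-6]  = 0
Output = |Wear - Scrap|  [with Wear=0, Scrap=0]  = 0
Without intervention: Feed = -3*Speed + 2  [with Speed=5]  = -13; Heat = |Feed - Speed|  [with Feed=-13, Speed=5]  = 18; Wear = min(Heat, Speed) - 5  [with Heat=18, Speed=5]  = 0; Scrap = min(Heat, Feed) + 6  [with Heat=18, Feed=-13]  = -7; Output = |Wear - Scrap|  [with Wear=0, Scrap=-7]  = 7.
Change = 0 − 7 = -7.

-7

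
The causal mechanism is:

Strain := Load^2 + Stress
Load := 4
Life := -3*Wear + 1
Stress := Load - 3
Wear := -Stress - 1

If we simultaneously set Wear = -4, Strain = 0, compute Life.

The joint intervention fixes Wear = -4, Strain = 0, removing each variable's own equation.
Life = -3*Wear + 1  [with Wear=-4]  = 13

13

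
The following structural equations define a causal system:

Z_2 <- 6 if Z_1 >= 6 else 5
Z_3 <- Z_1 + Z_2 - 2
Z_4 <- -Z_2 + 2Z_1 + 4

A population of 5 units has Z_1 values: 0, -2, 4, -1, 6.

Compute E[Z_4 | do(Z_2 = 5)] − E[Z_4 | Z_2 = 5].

2.3

Under do(Z_2=5), Z_2's equation is replaced by Z_2=5 for every unit. Per-unit Z_4: -1, -5, 7, -3, 11. Mean = 1.8.
Conditioning on Z_2=5 selects the 4 unit(s) with Z_1 ∈ {0, -2, 4, -1}. Their Z_4 values: -1, -5, 7, -3. Mean = -0.5.
Difference = 1.8 − (-0.5) = 2.3.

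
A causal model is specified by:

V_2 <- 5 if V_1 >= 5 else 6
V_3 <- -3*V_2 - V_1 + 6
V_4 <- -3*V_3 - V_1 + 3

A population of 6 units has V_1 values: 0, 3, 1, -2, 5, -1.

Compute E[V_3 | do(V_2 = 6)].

-13

Every unit gets V_2=6 under the intervention. V_3 values become -12, -15, -13, -10, -17, -11; E[V_3|do(V_2=6)] = -13.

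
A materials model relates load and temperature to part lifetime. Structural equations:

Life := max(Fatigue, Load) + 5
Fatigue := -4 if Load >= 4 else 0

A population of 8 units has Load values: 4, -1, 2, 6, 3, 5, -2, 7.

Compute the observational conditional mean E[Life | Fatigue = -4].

Conditioning on Fatigue=-4 selects the 4 unit(s) with Load ∈ {4, 6, 5, 7}. Their Life values: 9, 11, 10, 12. Mean = 10.5.

10.5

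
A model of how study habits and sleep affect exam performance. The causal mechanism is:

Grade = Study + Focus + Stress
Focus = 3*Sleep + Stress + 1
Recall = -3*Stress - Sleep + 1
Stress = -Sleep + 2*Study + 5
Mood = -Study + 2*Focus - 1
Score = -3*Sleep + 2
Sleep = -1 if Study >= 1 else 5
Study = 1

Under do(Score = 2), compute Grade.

do(Score=2) replaces the equation Score = -3*Sleep + 2 with the constant Score = 2.
Grade is not downstream of the intervention, so its value is determined by the original equations.
Sleep = -1 if Study >= 1 else 5  [with Study=1]  = -1
Stress = -Sleep + 2*Study + 5  [with Sleep=-1, Study=1]  = 8
Focus = 3*Sleep + Stress + 1  [with Sleep=-1, Stress=8]  = 6
Grade = Study + Focus + Stress  [with Study=1, Focus=6, Stress=8]  = 15

15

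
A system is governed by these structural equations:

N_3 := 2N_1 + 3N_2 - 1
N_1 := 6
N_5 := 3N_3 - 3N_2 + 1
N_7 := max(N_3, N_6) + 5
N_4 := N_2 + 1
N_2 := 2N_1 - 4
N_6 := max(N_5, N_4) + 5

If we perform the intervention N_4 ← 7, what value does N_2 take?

The intervention breaks the incoming arrows to N_4: N_4 := N_2 + 1 no longer applies, and N_4 = 7.
Since N_2 is not a descendant of the intervened variable, it is unaffected.
N_2 = 2N_1 - 4  [with N_1=6]  = 8

8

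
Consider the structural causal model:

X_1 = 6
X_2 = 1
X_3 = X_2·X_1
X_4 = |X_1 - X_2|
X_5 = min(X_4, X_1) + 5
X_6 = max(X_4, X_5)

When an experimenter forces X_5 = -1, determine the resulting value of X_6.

5

The intervention breaks the incoming arrows to X_5: X_5 = min(X_4, X_1) + 5 no longer applies, and X_5 = -1.
X_4 = |X_1 - X_2|  [with X_1=6, X_2=1]  = 5
X_6 = max(X_4, X_5)  [with X_4=5, X_5=-1]  = 5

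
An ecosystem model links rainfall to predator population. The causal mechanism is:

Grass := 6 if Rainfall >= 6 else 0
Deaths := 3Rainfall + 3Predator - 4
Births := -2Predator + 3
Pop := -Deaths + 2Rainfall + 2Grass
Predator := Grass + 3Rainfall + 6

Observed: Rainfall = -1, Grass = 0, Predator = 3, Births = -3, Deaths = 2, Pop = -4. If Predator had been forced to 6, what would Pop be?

The intervention breaks the incoming arrows to Predator: Predator := Grass + 3Rainfall + 6 no longer applies, and Predator = 6.
Grass = 6 if Rainfall >= 6 else 0  [with Rainfall=-1]  = 0
Deaths = 3Rainfall + 3Predator - 4  [with Rainfall=-1, Predator=6]  = 11
Pop = -Deaths + 2Rainfall + 2Grass  [with Deaths=11, Rainfall=-1, Grass=0]  = -13

-13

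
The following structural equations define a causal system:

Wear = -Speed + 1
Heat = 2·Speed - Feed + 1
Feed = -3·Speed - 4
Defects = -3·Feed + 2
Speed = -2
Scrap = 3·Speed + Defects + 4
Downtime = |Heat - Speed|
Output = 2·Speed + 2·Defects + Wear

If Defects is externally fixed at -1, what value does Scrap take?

The intervention breaks the incoming arrows to Defects: Defects = -3·Feed + 2 no longer applies, and Defects = -1.
Scrap = 3·Speed + Defects + 4  [with Speed=-2, Defects=-1]  = -3

-3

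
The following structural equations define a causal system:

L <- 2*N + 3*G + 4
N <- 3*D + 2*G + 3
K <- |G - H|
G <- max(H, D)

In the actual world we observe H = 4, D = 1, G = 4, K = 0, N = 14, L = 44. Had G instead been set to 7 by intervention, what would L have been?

65

The intervention breaks the incoming arrows to G: G <- max(H, D) no longer applies, and G = 7.
N = 3*D + 2*G + 3  [with D=1, G=7]  = 20
L = 2*N + 3*G + 4  [with N=20, G=7]  = 65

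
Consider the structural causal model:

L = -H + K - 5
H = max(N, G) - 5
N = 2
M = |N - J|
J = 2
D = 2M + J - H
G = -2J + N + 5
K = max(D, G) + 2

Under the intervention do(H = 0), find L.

0

do(H=0) replaces the equation H = max(N, G) - 5 with the constant H = 0.
G = -2J + N + 5  [with J=2, N=2]  = 3
M = |N - J|  [with N=2, J=2]  = 0
D = 2M + J - H  [with M=0, J=2, H=0]  = 2
K = max(D, G) + 2  [with D=2, G=3]  = 5
L = -H + K - 5  [with H=0, K=5]  = 0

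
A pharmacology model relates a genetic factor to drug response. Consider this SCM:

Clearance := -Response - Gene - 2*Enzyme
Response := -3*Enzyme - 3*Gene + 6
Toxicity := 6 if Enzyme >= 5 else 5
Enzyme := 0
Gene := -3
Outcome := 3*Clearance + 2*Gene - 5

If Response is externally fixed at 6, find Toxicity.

5

The intervention breaks the incoming arrows to Response: Response := -3*Enzyme - 3*Gene + 6 no longer applies, and Response = 6.
Toxicity is not downstream of the intervention, so its value is determined by the original equations.
Toxicity = 6 if Enzyme >= 5 else 5  [with Enzyme=0]  = 5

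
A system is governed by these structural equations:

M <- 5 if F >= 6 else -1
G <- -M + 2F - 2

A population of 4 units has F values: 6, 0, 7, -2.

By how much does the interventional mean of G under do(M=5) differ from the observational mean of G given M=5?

-7.5

Under do(M=5), M's equation is replaced by M=5 for every unit. Per-unit G: 5, -7, 7, -11. Mean = -1.5.
Observing M=5 restricts to units where M's equation naturally yields 5: F ∈ {6, 7}. In that subpopulation G = 5, 7, mean 6.
Difference = -1.5 − 6 = -7.5.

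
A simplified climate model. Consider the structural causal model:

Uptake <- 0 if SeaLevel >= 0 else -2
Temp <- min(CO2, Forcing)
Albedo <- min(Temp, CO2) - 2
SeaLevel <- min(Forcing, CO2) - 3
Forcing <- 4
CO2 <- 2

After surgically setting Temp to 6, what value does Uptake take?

-2

The intervention breaks the incoming arrows to Temp: Temp <- min(CO2, Forcing) no longer applies, and Temp = 6.
No directed path runs from Temp to Uptake, so Uptake keeps its natural value.
SeaLevel = min(Forcing, CO2) - 3  [with Forcing=4, CO2=2]  = -1
Uptake = 0 if SeaLevel >= 0 else -2  [with SeaLevel=-1]  = -2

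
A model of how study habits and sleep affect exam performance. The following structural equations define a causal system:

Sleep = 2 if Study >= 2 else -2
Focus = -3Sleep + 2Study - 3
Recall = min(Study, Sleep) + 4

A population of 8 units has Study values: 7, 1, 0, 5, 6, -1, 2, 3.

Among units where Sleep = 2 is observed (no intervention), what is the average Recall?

6

Observing Sleep=2 restricts to units where Sleep's equation naturally yields 2: Study ∈ {7, 5, 6, 2, 3}. In that subpopulation Recall = 6, 6, 6, 6, 6, mean 6.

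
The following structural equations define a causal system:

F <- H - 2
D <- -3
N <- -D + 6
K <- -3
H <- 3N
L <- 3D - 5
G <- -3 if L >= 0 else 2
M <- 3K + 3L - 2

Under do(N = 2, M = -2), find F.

The joint intervention fixes N = 2, M = -2, removing each variable's own equation.
H = 3N  [with N=2]  = 6
F = H - 2  [with H=6]  = 4

4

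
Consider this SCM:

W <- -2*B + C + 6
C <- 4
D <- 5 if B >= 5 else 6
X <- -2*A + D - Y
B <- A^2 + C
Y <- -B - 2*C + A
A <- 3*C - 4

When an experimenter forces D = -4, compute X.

Intervening sets D = -4 and removes its equation (D <- 5 if B >= 5 else 6).
A = 3*C - 4  [with C=4]  = 8
B = A^2 + C  [with A=8, C=4]  = 68
Y = -B - 2*C + A  [with B=68, C=4, A=8]  = -68
X = -2*A + D - Y  [with A=8, D=-4, Y=-68]  = 48

48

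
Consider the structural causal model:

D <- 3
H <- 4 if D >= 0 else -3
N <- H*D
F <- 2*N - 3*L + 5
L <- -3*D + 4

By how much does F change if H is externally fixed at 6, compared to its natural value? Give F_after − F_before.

do(H=6) replaces the equation H <- 4 if D >= 0 else -3 with the constant H = 6.
N = H*D  [with H=6, D=3]  = 18
L = -3*D + 4  [with D=3]  = -5
F = 2*N - 3*L + 5  [with N=18, L=-5]  = 56
Without intervention: H = 4 if D >= 0 else -3  [with D=3]  = 4; N = H*D  [with H=4, D=3]  = 12; L = -3*D + 4  [with D=3]  = -5; F = 2*N - 3*L + 5  [with N=12, L=-5]  = 44.
Change = 56 − 44 = 12.

12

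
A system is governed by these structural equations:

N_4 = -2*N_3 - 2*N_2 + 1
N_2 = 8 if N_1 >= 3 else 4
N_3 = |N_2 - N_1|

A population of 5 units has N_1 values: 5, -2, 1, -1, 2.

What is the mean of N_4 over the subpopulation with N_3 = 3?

E[N_4|N_3=3] averages over only the 2 units with N_3=3 (N_1 = 5, 1): N_4 = -21, -13, mean -17.

-17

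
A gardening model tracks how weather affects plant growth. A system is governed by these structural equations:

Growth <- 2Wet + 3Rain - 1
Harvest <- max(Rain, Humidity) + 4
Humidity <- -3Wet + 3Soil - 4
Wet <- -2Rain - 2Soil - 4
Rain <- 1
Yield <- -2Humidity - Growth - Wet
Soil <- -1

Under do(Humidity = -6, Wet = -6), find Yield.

The joint intervention fixes Humidity = -6, Wet = -6, removing each variable's own equation.
Growth = 2Wet + 3Rain - 1  [with Wet=-6, Rain=1]  = -10
Yield = -2Humidity - Growth - Wet  [with Humidity=-6, Growth=-10, Wet=-6]  = 28

28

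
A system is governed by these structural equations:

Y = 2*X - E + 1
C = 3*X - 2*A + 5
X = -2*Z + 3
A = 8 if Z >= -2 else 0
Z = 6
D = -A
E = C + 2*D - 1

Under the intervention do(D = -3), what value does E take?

-45

Under do(D=-3), the mechanism D = -A is discarded; D is fixed at -3.
A = 8 if Z >= -2 else 0  [with Z=6]  = 8
X = -2*Z + 3  [with Z=6]  = -9
C = 3*X - 2*A + 5  [with X=-9, A=8]  = -38
E = C + 2*D - 1  [with C=-38, D=-3]  = -45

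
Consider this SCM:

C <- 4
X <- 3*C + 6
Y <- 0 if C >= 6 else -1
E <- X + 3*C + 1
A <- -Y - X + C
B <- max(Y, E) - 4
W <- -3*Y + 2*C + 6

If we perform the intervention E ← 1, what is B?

Under do(E=1), the mechanism E <- X + 3*C + 1 is discarded; E is fixed at 1.
Y = 0 if C >= 6 else -1  [with C=4]  = -1
B = max(Y, E) - 4  [with Y=-1, E=1]  = -3

-3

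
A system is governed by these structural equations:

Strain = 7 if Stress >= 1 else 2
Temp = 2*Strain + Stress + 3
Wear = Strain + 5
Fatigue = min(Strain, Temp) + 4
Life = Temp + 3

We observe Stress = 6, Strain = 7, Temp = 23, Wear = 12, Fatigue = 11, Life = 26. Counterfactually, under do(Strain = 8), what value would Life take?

Under do(Strain=8), the mechanism Strain = 7 if Stress >= 1 else 2 is discarded; Strain is fixed at 8.
Temp = 2*Strain + Stress + 3  [with Strain=8, Stress=6]  = 25
Life = Temp + 3  [with Temp=25]  = 28

28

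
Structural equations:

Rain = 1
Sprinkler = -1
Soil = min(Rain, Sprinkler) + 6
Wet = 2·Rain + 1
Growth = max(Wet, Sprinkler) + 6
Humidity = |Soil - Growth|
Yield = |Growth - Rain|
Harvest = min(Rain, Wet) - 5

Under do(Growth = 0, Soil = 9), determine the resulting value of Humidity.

The joint intervention fixes Growth = 0, Soil = 9, removing each variable's own equation.
Humidity = |Soil - Growth|  [with Soil=9, Growth=0]  = 9

9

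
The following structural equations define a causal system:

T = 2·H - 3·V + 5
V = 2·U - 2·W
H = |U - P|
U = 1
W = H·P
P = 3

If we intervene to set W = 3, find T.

21

Under do(W=3), the mechanism W = H·P is discarded; W is fixed at 3.
H = |U - P|  [with U=1, P=3]  = 2
V = 2·U - 2·W  [with U=1, W=3]  = -4
T = 2·H - 3·V + 5  [with H=2, V=-4]  = 21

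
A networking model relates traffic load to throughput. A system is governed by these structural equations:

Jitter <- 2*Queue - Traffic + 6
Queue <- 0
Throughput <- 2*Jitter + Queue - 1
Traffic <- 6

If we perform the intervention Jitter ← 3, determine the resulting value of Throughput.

The intervention breaks the incoming arrows to Jitter: Jitter <- 2*Queue - Traffic + 6 no longer applies, and Jitter = 3.
Throughput = 2*Jitter + Queue - 1  [with Jitter=3, Queue=0]  = 5

5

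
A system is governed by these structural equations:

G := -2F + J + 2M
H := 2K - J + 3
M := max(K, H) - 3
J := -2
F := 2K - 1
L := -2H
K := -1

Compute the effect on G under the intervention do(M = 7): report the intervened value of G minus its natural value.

Under do(M=7), the mechanism M := max(K, H) - 3 is discarded; M is fixed at 7.
F = 2K - 1  [with K=-1]  = -3
G = -2F + J + 2M  [with F=-3, J=-2, M=7]  = 18
Without intervention: H = 2K - J + 3  [with K=-1, J=-2]  = 3; M = max(K, H) - 3  [with K=-1, H=3]  = 0; F = 2K - 1  [with K=-1]  = -3; G = -2F + J + 2M  [with F=-3, J=-2, M=0]  = 4.
Change = 18 − 4 = 14.

14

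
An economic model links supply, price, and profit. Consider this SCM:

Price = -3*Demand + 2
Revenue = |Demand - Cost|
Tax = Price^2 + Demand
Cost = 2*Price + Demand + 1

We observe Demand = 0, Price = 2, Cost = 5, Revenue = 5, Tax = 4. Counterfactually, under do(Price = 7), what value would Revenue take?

Under do(Price=7), the mechanism Price = -3*Demand + 2 is discarded; Price is fixed at 7.
Cost = 2*Price + Demand + 1  [with Price=7, Demand=0]  = 15
Revenue = |Demand - Cost|  [with Demand=0, Cost=15]  = 15

15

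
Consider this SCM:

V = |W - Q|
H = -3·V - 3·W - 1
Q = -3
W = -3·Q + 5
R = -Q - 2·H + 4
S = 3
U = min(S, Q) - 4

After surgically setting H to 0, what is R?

Intervening sets H = 0 and removes its equation (H = -3·V - 3·W - 1).
R = -Q - 2·H + 4  [with Q=-3, H=0]  = 7

7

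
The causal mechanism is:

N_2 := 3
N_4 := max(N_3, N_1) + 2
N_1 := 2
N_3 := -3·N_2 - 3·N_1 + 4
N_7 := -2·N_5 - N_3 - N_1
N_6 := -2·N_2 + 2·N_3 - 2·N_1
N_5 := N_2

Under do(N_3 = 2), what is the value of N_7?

-10

The intervention breaks the incoming arrows to N_3: N_3 := -3·N_2 - 3·N_1 + 4 no longer applies, and N_3 = 2.
N_5 = N_2  [with N_2=3]  = 3
N_7 = -2·N_5 - N_3 - N_1  [with N_5=3, N_3=2, N_1=2]  = -10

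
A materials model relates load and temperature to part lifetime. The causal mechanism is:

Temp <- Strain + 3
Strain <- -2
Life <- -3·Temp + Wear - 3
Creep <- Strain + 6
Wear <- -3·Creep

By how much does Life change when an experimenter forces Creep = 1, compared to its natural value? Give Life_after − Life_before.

do(Creep=1) replaces the equation Creep <- Strain + 6 with the constant Creep = 1.
Temp = Strain + 3  [with Strain=-2]  = 1
Wear = -3·Creep  [with Creep=1]  = -3
Life = -3·Temp + Wear - 3  [with Temp=1, Wear=-3]  = -9
Without intervention: Temp = Strain + 3  [with Strain=-2]  = 1; Creep = Strain + 6  [with Strain=-2]  = 4; Wear = -3·Creep  [with Creep=4]  = -12; Life = -3·Temp + Wear - 3  [with Temp=1, Wear=-12]  = -18.
Change = -9 − (-18) = 9.

9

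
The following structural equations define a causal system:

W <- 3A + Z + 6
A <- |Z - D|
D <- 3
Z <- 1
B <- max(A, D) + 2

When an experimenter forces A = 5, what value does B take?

The intervention breaks the incoming arrows to A: A <- |Z - D| no longer applies, and A = 5.
B = max(A, D) + 2  [with A=5, D=3]  = 7

7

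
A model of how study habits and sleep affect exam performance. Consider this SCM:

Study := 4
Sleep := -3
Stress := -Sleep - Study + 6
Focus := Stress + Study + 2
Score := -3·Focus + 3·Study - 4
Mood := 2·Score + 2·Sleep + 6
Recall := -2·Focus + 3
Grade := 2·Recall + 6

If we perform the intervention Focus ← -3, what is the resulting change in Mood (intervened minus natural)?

84

Under do(Focus=-3), the mechanism Focus := Stress + Study + 2 is discarded; Focus is fixed at -3.
Score = -3·Focus + 3·Study - 4  [with Focus=-3, Study=4]  = 17
Mood = 2·Score + 2·Sleep + 6  [with Score=17, Sleep=-3]  = 34
Without intervention: Stress = -Sleep - Study + 6  [with Sleep=-3, Study=4]  = 5; Focus = Stress + Study + 2  [with Stress=5, Study=4]  = 11; Score = -3·Focus + 3·Study - 4  [with Focus=11, Study=4]  = -25; Mood = 2·Score + 2·Sleep + 6  [with Score=-25, Sleep=-3]  = -50.
Change = 34 − (-50) = 84.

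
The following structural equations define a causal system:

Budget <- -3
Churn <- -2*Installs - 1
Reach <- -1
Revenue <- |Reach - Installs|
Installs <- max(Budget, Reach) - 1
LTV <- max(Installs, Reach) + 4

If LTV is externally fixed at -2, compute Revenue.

do(LTV=-2) replaces the equation LTV <- max(Installs, Reach) + 4 with the constant LTV = -2.
Since Revenue is not a descendant of the intervened variable, it is unaffected.
Installs = max(Budget, Reach) - 1  [with Budget=-3, Reach=-1]  = -2
Revenue = |Reach - Installs|  [with Reach=-1, Installs=-2]  = 1

1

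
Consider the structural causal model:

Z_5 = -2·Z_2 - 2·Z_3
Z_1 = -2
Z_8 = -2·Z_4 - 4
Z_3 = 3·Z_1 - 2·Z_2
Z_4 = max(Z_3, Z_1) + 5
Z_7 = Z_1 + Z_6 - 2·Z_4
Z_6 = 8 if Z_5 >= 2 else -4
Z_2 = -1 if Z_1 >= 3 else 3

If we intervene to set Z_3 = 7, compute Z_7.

The intervention breaks the incoming arrows to Z_3: Z_3 = 3·Z_1 - 2·Z_2 no longer applies, and Z_3 = 7.
Z_2 = -1 if Z_1 >= 3 else 3  [with Z_1=-2]  = 3
Z_4 = max(Z_3, Z_1) + 5  [with Z_3=7, Z_1=-2]  = 12
Z_5 = -2·Z_2 - 2·Z_3  [with Z_2=3, Z_3=7]  = -20
Z_6 = 8 if Z_5 >= 2 else -4  [with Z_5=-20]  = -4
Z_7 = Z_1 + Z_6 - 2·Z_4  [with Z_1=-2, Z_6=-4, Z_4=12]  = -30

-30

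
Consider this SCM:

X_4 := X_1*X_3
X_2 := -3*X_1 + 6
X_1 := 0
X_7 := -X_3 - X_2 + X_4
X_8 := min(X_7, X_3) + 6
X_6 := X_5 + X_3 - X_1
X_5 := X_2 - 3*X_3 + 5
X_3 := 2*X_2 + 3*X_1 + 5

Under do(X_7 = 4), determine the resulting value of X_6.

Intervening sets X_7 = 4 and removes its equation (X_7 := -X_3 - X_2 + X_4).
Since X_6 is not a descendant of the intervened variable, it is unaffected.
X_2 = -3*X_1 + 6  [with X_1=0]  = 6
X_3 = 2*X_2 + 3*X_1 + 5  [with X_2=6, X_1=0]  = 17
X_5 = X_2 - 3*X_3 + 5  [with X_2=6, X_3=17]  = -40
X_6 = X_5 + X_3 - X_1  [with X_5=-40, X_3=17, X_1=0]  = -23

-23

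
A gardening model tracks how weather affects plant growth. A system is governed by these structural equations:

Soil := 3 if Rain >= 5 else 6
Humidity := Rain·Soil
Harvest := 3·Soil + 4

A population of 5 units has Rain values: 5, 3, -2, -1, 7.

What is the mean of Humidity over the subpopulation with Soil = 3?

18

Conditioning on Soil=3 selects the 2 unit(s) with Rain ∈ {5, 7}. Their Humidity values: 15, 21. Mean = 18.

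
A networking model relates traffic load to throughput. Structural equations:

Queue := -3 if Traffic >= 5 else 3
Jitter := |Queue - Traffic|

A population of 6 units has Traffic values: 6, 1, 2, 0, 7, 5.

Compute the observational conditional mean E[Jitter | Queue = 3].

2

Observing Queue=3 restricts to units where Queue's equation naturally yields 3: Traffic ∈ {1, 2, 0}. In that subpopulation Jitter = 2, 1, 3, mean 2.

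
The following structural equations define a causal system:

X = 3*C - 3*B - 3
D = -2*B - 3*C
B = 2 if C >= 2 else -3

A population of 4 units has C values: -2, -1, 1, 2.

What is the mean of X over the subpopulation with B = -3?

E[X|B=-3] averages over only the 3 units with B=-3 (C = -2, -1, 1): X = 0, 3, 9, mean 4.

4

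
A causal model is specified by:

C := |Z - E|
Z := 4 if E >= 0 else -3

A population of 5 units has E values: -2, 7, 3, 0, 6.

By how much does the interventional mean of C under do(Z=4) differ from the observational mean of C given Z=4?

Under do(Z=4), Z's equation is replaced by Z=4 for every unit. Per-unit C: 6, 3, 1, 4, 2. Mean = 3.2.
Conditioning on Z=4 selects the 4 unit(s) with E ∈ {7, 3, 0, 6}. Their C values: 3, 1, 4, 2. Mean = 2.5.
Difference = 3.2 − 2.5 = 0.7.

0.7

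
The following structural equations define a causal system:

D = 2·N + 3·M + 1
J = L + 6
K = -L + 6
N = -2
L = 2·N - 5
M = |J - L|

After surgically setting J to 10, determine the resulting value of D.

do(J=10) replaces the equation J = L + 6 with the constant J = 10.
L = 2·N - 5  [with N=-2]  = -9
M = |J - L|  [with J=10, L=-9]  = 19
D = 2·N + 3·M + 1  [with N=-2, M=19]  = 54

54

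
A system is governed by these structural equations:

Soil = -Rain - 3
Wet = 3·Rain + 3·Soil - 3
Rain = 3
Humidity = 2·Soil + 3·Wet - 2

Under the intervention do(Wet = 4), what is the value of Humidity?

The intervention breaks the incoming arrows to Wet: Wet = 3·Rain + 3·Soil - 3 no longer applies, and Wet = 4.
Soil = -Rain - 3  [with Rain=3]  = -6
Humidity = 2·Soil + 3·Wet - 2  [with Soil=-6, Wet=4]  = -2

-2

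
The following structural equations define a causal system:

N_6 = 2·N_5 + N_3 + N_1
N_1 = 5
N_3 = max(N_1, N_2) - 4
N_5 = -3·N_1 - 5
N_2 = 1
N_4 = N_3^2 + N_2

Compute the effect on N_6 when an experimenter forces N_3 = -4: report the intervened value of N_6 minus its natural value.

-5

The intervention breaks the incoming arrows to N_3: N_3 = max(N_1, N_2) - 4 no longer applies, and N_3 = -4.
N_5 = -3·N_1 - 5  [with N_1=5]  = -20
N_6 = 2·N_5 + N_3 + N_1  [with N_5=-20, N_3=-4, N_1=5]  = -39
Without intervention: N_3 = max(N_1, N_2) - 4  [with N_1=5, N_2=1]  = 1; N_5 = -3·N_1 - 5  [with N_1=5]  = -20; N_6 = 2·N_5 + N_3 + N_1  [with N_5=-20, N_3=1, N_1=5]  = -34.
Change = -39 − (-34) = -5.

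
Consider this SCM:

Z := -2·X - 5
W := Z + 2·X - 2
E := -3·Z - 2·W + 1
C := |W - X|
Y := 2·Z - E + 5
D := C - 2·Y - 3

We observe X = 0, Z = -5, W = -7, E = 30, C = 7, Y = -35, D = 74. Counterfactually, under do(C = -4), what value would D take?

63

Under do(C=-4), the mechanism C := |W - X| is discarded; C is fixed at -4.
Z = -2·X - 5  [with X=0]  = -5
W = Z + 2·X - 2  [with Z=-5, X=0]  = -7
E = -3·Z - 2·W + 1  [with Z=-5, W=-7]  = 30
Y = 2·Z - E + 5  [with Z=-5, E=30]  = -35
D = C - 2·Y - 3  [with C=-4, Y=-35]  = 63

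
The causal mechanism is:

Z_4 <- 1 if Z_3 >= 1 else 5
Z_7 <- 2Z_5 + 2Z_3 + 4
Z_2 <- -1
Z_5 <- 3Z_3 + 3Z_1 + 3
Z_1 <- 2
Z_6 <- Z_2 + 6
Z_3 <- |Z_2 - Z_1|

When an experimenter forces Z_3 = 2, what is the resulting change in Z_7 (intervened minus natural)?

The intervention breaks the incoming arrows to Z_3: Z_3 <- |Z_2 - Z_1| no longer applies, and Z_3 = 2.
Z_5 = 3Z_3 + 3Z_1 + 3  [with Z_3=2, Z_1=2]  = 15
Z_7 = 2Z_5 + 2Z_3 + 4  [with Z_5=15, Z_3=2]  = 38
Without intervention: Z_3 = |Z_2 - Z_1|  [with Z_2=-1, Z_1=2]  = 3; Z_5 = 3Z_3 + 3Z_1 + 3  [with Z_3=3, Z_1=2]  = 18; Z_7 = 2Z_5 + 2Z_3 + 4  [with Z_5=18, Z_3=3]  = 46.
Change = 38 − 46 = -8.

-8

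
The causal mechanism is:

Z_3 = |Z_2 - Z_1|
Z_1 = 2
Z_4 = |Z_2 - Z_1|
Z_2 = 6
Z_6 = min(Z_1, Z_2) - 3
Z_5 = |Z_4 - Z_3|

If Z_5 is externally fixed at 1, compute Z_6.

The intervention breaks the incoming arrows to Z_5: Z_5 = |Z_4 - Z_3| no longer applies, and Z_5 = 1.
Since Z_6 is not a descendant of the intervened variable, it is unaffected.
Z_6 = min(Z_1, Z_2) - 3  [with Z_1=2, Z_2=6]  = -1

-1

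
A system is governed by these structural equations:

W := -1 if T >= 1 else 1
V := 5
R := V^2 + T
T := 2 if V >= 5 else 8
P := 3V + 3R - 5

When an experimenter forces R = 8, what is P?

The intervention breaks the incoming arrows to R: R := V^2 + T no longer applies, and R = 8.
P = 3V + 3R - 5  [with V=5, R=8]  = 34

34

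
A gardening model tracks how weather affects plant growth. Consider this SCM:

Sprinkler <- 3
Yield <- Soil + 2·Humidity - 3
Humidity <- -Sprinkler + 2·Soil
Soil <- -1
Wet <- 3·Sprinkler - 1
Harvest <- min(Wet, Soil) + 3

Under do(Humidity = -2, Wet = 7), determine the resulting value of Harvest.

2

The joint intervention fixes Humidity = -2, Wet = 7, removing each variable's own equation.
Harvest = min(Wet, Soil) + 3  [with Wet=7, Soil=-1]  = 2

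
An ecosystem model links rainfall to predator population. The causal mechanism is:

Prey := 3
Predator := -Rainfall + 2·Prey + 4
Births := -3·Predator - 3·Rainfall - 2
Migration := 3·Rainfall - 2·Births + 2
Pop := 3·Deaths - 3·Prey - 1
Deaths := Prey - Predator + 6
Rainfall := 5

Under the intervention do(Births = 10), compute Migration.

Under do(Births=10), the mechanism Births := -3·Predator - 3·Rainfall - 2 is discarded; Births is fixed at 10.
Migration = 3·Rainfall - 2·Births + 2  [with Rainfall=5, Births=10]  = -3

-3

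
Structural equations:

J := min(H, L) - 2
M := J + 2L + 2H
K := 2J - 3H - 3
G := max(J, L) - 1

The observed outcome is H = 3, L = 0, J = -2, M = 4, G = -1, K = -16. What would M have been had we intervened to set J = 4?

10

The intervention breaks the incoming arrows to J: J := min(H, L) - 2 no longer applies, and J = 4.
M = J + 2L + 2H  [with J=4, L=0, H=3]  = 10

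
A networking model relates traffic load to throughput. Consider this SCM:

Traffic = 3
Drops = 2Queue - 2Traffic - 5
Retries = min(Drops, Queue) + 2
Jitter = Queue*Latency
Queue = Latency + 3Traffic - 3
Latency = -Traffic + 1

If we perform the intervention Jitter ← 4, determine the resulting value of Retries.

do(Jitter=4) replaces the equation Jitter = Queue*Latency with the constant Jitter = 4.
Since Retries is not a descendant of the intervened variable, it is unaffected.
Latency = -Traffic + 1  [with Traffic=3]  = -2
Queue = Latency + 3Traffic - 3  [with Latency=-2, Traffic=3]  = 4
Drops = 2Queue - 2Traffic - 5  [with Queue=4, Traffic=3]  = -3
Retries = min(Drops, Queue) + 2  [with Drops=-3, Queue=4]  = -1

-1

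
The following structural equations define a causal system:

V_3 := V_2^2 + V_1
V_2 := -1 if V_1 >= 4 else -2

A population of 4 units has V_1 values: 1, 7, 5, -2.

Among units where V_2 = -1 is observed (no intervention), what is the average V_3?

7

Observing V_2=-1 restricts to units where V_2's equation naturally yields -1: V_1 ∈ {7, 5}. In that subpopulation V_3 = 8, 6, mean 7.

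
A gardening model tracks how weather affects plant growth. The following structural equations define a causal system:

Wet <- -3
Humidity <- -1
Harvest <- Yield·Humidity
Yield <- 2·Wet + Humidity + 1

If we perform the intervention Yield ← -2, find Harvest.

The intervention breaks the incoming arrows to Yield: Yield <- 2·Wet + Humidity + 1 no longer applies, and Yield = -2.
Harvest = Yield·Humidity  [with Yield=-2, Humidity=-1]  = 2

2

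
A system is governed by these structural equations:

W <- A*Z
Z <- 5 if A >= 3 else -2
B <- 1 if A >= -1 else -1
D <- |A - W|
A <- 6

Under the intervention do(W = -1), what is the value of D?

The intervention breaks the incoming arrows to W: W <- A*Z no longer applies, and W = -1.
D = |A - W|  [with A=6, W=-1]  = 7

7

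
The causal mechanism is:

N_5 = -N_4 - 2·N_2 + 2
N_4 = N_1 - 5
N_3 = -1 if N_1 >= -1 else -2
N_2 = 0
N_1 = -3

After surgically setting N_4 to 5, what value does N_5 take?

-3

Intervening sets N_4 = 5 and removes its equation (N_4 = N_1 - 5).
N_5 = -N_4 - 2·N_2 + 2  [with N_4=5, N_2=0]  = -3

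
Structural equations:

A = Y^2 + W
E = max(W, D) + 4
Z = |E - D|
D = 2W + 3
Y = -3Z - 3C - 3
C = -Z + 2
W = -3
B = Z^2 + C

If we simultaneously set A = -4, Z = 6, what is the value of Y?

Under do(A = -4, Z = 6), each intervened variable's structural equation is replaced by its fixed value.
C = -Z + 2  [with Z=6]  = -4
Y = -3Z - 3C - 3  [with Z=6, C=-4]  = -9

-9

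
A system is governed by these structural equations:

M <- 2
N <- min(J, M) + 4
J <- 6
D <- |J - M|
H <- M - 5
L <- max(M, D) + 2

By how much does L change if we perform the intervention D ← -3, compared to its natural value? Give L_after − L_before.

Intervening sets D = -3 and removes its equation (D <- |J - M|).
L = max(M, D) + 2  [with M=2, D=-3]  = 4
Without intervention: D = |J - M|  [with J=6, M=2]  = 4; L = max(M, D) + 2  [with M=2, D=4]  = 6.
Change = 4 − 6 = -2.

-2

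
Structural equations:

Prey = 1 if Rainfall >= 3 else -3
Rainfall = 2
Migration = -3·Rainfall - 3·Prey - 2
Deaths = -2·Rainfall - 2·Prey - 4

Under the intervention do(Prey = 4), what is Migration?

-20

Under do(Prey=4), the mechanism Prey = 1 if Rainfall >= 3 else -3 is discarded; Prey is fixed at 4.
Migration = -3·Rainfall - 3·Prey - 2  [with Rainfall=2, Prey=4]  = -20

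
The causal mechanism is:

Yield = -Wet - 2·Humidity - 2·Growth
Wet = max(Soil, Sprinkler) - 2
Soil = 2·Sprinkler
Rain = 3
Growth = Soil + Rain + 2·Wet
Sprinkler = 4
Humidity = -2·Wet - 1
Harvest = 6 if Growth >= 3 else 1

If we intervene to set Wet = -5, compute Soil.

8

Under do(Wet=-5), the mechanism Wet = max(Soil, Sprinkler) - 2 is discarded; Wet is fixed at -5.
Since Soil is not a descendant of the intervened variable, it is unaffected.
Soil = 2·Sprinkler  [with Sprinkler=4]  = 8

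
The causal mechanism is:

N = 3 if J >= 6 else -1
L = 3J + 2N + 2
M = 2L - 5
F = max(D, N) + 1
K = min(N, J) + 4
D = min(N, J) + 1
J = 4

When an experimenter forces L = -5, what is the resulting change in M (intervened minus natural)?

-34

Intervening sets L = -5 and removes its equation (L = 3J + 2N + 2).
M = 2L - 5  [with L=-5]  = -15
Without intervention: N = 3 if J >= 6 else -1  [with J=4]  = -1; L = 3J + 2N + 2  [with J=4, N=-1]  = 12; M = 2L - 5  [with L=12]  = 19.
Change = -15 − 19 = -34.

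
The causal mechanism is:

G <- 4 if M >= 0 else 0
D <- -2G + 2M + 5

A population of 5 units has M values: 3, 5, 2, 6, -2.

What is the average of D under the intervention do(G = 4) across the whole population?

2.6

The intervention sets G=4 in all 5 units regardless of M. Recomputing D per unit gives 3, 7, 1, 9, -7; average 2.6.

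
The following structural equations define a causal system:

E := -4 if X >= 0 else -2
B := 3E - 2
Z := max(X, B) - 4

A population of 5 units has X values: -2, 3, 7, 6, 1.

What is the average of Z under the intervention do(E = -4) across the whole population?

-1

do(E=-4) breaks E's dependence on X. With E=-4 fixed, Z across the units is -6, -1, 3, 2, -3, mean -1.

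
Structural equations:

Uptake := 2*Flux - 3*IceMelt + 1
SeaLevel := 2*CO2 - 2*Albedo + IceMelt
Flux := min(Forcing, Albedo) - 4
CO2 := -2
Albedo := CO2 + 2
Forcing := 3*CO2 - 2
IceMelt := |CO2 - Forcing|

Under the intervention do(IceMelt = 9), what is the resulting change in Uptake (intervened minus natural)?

The intervention breaks the incoming arrows to IceMelt: IceMelt := |CO2 - Forcing| no longer applies, and IceMelt = 9.
Forcing = 3*CO2 - 2  [with CO2=-2]  = -8
Albedo = CO2 + 2  [with CO2=-2]  = 0
Flux = min(Forcing, Albedo) - 4  [with Forcing=-8, Albedo=0]  = -12
Uptake = 2*Flux - 3*IceMelt + 1  [with Flux=-12, IceMelt=9]  = -50
Without intervention: Forcing = 3*CO2 - 2  [with CO2=-2]  = -8; IceMelt = |CO2 - Forcing|  [with CO2=-2, Forcing=-8]  = 6; Albedo = CO2 + 2  [with CO2=-2]  = 0; Flux = min(Forcing, Albedo) - 4  [with Forcing=-8, Albedo=0]  = -12; Uptake = 2*Flux - 3*IceMelt + 1  [with Flux=-12, IceMelt=6]  = -41.
Change = -50 − (-41) = -9.

-9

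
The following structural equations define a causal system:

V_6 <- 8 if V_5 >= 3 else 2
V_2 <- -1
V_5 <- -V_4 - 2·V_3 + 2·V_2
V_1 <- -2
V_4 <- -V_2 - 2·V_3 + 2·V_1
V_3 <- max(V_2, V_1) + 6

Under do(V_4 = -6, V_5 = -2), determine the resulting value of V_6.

The joint intervention fixes V_4 = -6, V_5 = -2, removing each variable's own equation.
V_6 = 8 if V_5 >= 3 else 2  [with V_5=-2]  = 2

2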